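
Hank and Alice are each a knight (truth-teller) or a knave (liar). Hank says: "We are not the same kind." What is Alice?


Hank says: "We are not the same kind."
Case 1: Hank is a Knight (truth-teller)
  Statement is true → they ARE different → Alice is a Knave
Case 2: Hank is a Knave (liar)
  Statement is false → they are NOT different → Alice is a Knave
In both cases, Alice is a Knave.

Knave


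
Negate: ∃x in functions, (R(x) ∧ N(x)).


Original: ∃x (R(x) ∧ N(x))
Rule: ¬∀→∃, ¬∃→∀, negate predicate.
Negation: ∀x (¬R(x) ∨ ¬N(x))

∀x (¬R(x) ∨ ¬N(x))


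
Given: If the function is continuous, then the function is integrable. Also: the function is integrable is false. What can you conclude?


Modus tollens: P → Q, ¬Q ⊢ ¬P
P: the function is continuous
Q: the function is integrable
We have P → Q and Q is false.
By modus tollens, P must be false.

It is not the case that the function is continuous


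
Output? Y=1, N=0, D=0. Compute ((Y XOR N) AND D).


Y XOR N = 1^0 = 1
1 AND 0 = 0

0


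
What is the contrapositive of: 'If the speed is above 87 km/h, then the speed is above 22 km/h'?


Original: If the speed is above 87 km/h, then the speed is above 22 km/h
Contrapositive: If ¬Q, then ¬P
Negate Q: not (the speed is above 22 km/h)
Negate P: not (the speed is above 87 km/h)

If not (the speed is above 22 km/h), then not (the speed is above 87 km/h).


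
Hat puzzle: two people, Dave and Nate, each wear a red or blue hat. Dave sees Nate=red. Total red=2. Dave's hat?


Total red = 2, Nate = red
Red accounted for: 1
Remaining for Dave: 1
Dave's hat is red.

red


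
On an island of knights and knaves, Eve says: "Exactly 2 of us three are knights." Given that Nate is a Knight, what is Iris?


Eve claims exactly 2 knights among Eve, Nate, Iris.
Given: Nate is a Knight.

Case 1: Eve is a Knight (tells truth)
  Then exactly 2 of the three are knights.
  Counting Eve, Nate: 2 knight(s) so far. Need 0 more → Iris = Knave.
Case 2: Eve is a Knave (lies)
  Then the count is NOT 2.
  If Iris = Knight, count = 2 = 2 → claim would be true, contradicts lie.
  If Iris = Knave, count = 1 ≠ 2 → lie confirmed ✓

Iris is a Knave.

Knave


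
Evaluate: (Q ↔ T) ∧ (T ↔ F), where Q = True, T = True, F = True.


Q = True, T = True, F = True
Step 1: Q ↔ T is true when Q and T have the same value. Result: True
Step 2: T ↔ F is true when T and F have the same value. Result: True
Step 3: True ∧ True = True

True


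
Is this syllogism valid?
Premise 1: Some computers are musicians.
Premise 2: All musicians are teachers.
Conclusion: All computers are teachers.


Premise 1: Some computers are musicians.
Premise 2: All musicians are teachers.
Conclusion: All computers are teachers.
Fallacy: illicit minor. The minor term (computers) is distributed in the conclusion ('All computers ...') but undistributed in its premise ('Some computers are musicians' doesn't cover all computers).
Only 'Some computers are teachers' follows, not 'All'.

Invalid


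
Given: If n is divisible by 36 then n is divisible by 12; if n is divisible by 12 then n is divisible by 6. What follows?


Hypothetical syllogism: P → Q, Q → R ⊢ P → R
Premise 1: n is divisible by 36 → n is divisible by 12
Premise 2: n is divisible by 12 → n is divisible by 6
Chain the implications: the middle term (n is divisible by 12) links the two.
Conclusion: If n is divisible by 36, then n is divisible by 6.

If n is divisible by 36, then n is divisible by 6.


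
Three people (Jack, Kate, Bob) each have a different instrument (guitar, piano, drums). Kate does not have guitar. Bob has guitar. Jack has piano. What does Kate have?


From clues:
  Bob → guitar
  Jack → piano
By elimination, Kate gets the remaining.

drums


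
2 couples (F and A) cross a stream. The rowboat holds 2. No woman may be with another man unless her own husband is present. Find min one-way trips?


Label couples F and A.
1. WF+WA → (far: WF,WA; near: HF,HA)
2. WF ←   (far: WA; near: HF,HA,WF)
3. HF+HA → (far: HF,HA,WA; near: WF)
4. HF ←   (far: HA,WA; near: HF,WF)  — HF returns, since WF is alone on near bank
5. HF+WF → (far: all four; near: empty)
Every state respects the constraint.
Minimum trips = 5

5


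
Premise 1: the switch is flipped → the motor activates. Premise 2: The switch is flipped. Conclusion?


Modus ponens: P → Q, P ⊢ Q
P: the switch is flipped
Q: the motor activates
We have P → Q and P is true.
By modus ponens, Q must be true.

The motor activates


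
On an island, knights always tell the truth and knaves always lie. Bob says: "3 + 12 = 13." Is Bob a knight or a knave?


Statement: "3 + 12 = 13."
Actual: 3 + 12 = 15
Claimed: 13
Statement is FALSE → Bob lies → Knave

Knave


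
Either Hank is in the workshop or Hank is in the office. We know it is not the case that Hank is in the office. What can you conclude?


Disjunctive syllogism: P ∨ Q, ¬P ⊢ Q
Disjunction: Hank is in the workshop ∨ Hank is in the office
We know it is not the case that Hank is in the office.
By disjunctive syllogism, the other disjunct must be true.

Hank is in the workshop


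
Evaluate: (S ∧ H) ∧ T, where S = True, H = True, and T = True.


S = True, H = True, T = True
Step 1: S ∧ H = True AND True = True
Step 2: True ∧ T = True AND True = True
AND is true only when ALL operands are true.

True


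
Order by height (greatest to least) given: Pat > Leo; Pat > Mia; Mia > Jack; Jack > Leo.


Constraints: Pat > Leo; Pat > Mia; Mia > Jack; Jack > Leo
Method: at each step, the next-highest is the one remaining person who never appears on the smaller side of a constraint between remaining people.
  Step 1: remaining {Jack, Pat, Mia, Leo}; on the smaller side: {Jack, Mia, Leo} → Pat is next (Pat > Leo; Pat > Mia).
  Step 2: remaining {Jack, Mia, Leo}; on the smaller side: {Jack, Leo} → Mia is next (Mia > Jack).
  Step 3: remaining {Jack, Leo}; on the smaller side: {Leo} → Jack is next (Jack > Leo).
  Step 4: only Leo remains → lowest.
Final ranking (highest to lowest):

Pat > Mia > Jack > Leo


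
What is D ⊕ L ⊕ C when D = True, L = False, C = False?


D = True, L = False, C = False
Step 1: D ⊕ L = True XOR False = True
Step 2: True ⊕ C = True XOR False = True
XOR is true when an odd number of operands are true.

True


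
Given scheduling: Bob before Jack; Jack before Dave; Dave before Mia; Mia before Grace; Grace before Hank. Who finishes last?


Constraints: Bob before Jack; Jack before Dave; Dave before Mia; Mia before Grace; Grace before Hank
The last task can have nothing scheduled after it, so it must never appear on the left of a 'before'.
Tasks appearing before some other task: Bob, Jack, Dave, Mia, Grace.
The only task not in that list is Hank → it is last.

Hank


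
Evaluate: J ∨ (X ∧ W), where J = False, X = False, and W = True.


J = False, X = False, W = True
Step 1: X ∧ W = False AND True = False
Step 2: J ∨ False = False OR False = False
AND evaluated first (higher precedence); then OR applied.

False


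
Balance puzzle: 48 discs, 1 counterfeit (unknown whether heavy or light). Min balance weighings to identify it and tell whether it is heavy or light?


Let n = 48. 96 possibilities (n discs × lighter/heavier); each weighing has 3 outcomes.
Bound for k weighings: say the first weighing puts j discs on each pan. If it tips, the 2j weighed discs remain suspects (each with a known direction) and k-1 weighings give 3^(k-1) outcomes; 3^(k-1) is odd, so 2j ≤ 3^(k-1) - 1. If it balances, the n - 2j unweighed discs remain with direction unknown: 2(n - 2j) ≤ 3^(k-1) - 1 by the same parity argument. Adding, n ≤ (3^(k-1) - 1) + (3^(k-1) - 1)/2 = (3^k - 3)/2, and the classical three-group strategy achieves this (3 discs in 2 weighings, 12 in 3, 39 in 4, 120 in 5).
So we need the smallest k with (3^k - 3)/2 ≥ 48.
k = 4: (3^4 - 3)/2 = 39 < 48 ✗
k = 5: (3^5 - 3)/2 = 120 ≥ 48 ✓

5


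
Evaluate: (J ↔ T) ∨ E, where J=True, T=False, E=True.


J = True, T = False, E = True
Expression: (J ↔ T) ∨ E
Step 1: J ↔ T = (True iff False) (true when values match) = False
Step 2: (False) ∨ E = False OR True = True

True


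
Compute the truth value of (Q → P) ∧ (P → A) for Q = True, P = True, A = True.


Q = True, P = True, A = True
Step 1: Q → P is false only when Q=True and P=False. Result: True
Step 2: P → A is false only when P=True and A=False. Result: True
Step 3: True ∧ True = True

True


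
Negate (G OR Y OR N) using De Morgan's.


De Morgan's law: ¬(P ∨ Q ∨ R) ≡ ¬P ∧ ¬Q ∧ ¬R
¬(G ∨ Y ∨ N) = ¬G ∧ ¬Y ∧ ¬N

¬G ∧ ¬Y ∧ ¬N


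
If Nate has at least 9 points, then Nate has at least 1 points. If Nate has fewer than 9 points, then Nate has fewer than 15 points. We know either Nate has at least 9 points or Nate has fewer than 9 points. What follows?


Constructive dilemma: (P → Q) ∧ (R → S), P ∨ R ⊢ Q ∨ S
Premise 1: Nate has at least 9 points → Nate has at least 1 points
Premise 2: Nate has fewer than 9 points → Nate has fewer than 15 points
Premise 3: Nate has at least 9 points ∨ Nate has fewer than 9 points
Case 1: Assuming Nate has at least 9 points, then by Premise 1, Nate has at least 1 points.
Case 2: Assuming Nate has fewer than 9 points, then by Premise 2, Nate has fewer than 15 points.
Since one of Nate has at least 9 points or Nate has fewer than 9 points must hold, we get Nate has at least 1 points or Nate has fewer than 15 points.

Nate has at least 1 points or Nate has fewer than 15 points.


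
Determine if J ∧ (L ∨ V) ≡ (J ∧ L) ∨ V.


Expression 1: J ∧ (L ∨ V)
Expression 2: (J ∧ L) ∨ V
Truth table (J L V | Expr1 Expr2):
  T T T |   T     T
  T T F |   T     T
  T F T |   T     T
  T F F |   F     F
  F T T |   F     T   ← differ
  F T F |   F     F
  F F T |   F     T   ← differ
  F F F |   F     F
Counterexample: J=F, L=T, V=T gives Expr1 = F but Expr2 = T, so the expressions are NOT logically equivalent.

No


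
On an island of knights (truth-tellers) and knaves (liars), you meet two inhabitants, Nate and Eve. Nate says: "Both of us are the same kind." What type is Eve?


Nate says: "Both of us are the same kind."
Case 1: Nate is a Knight (truth-teller)
  Statement is true → they ARE the same → Eve is also a Knight
Case 2: Nate is a Knave (liar)
  Statement is false → they are NOT the same → Eve is a Knight
In both cases, Eve is a Knight.

Knight


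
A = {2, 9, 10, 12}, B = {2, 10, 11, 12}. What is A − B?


A = {2, 9, 10, 12}
B = {2, 10, 11, 12}
Operation: difference A − B
In A but not B: 9

{9}


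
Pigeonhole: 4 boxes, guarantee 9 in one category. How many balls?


Pigeonhole: to guarantee k in one of n categories, need (k-1)×n + 1.
k = 9, n = 4
Minimum = (9-1) × 4 + 1 = 8 × 4 + 1

33


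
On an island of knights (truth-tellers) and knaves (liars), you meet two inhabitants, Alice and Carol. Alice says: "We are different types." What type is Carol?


Alice says: "We are different types."
Case 1: Alice is a Knight (truth-teller)
  Statement is true → they ARE different → Carol is a Knave
Case 2: Alice is a Knave (liar)
  Statement is false → they are NOT different → Carol is a Knave
In both cases, Carol is a Knave.

Knave


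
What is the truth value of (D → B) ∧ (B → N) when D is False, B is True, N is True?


D = False, B = True, N = True
Step 1: D → B is false only when D=True and B=False. Result: True
Step 2: B → N is false only when B=True and N=False. Result: True
Step 3: True ∧ True = True

True


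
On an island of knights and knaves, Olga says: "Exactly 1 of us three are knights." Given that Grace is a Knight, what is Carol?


Olga claims exactly 1 knights among Olga, Grace, Carol.
Given: Grace is a Knight.

Case 1: Olga is a Knight (tells truth)
  Then exactly 1 of the three are knights.
  Counting Olga, Grace: 2 knight(s) so far. Need -1 more → impossible.
Case 2: Olga is a Knave (lies)
  Then the count is NOT 1.
  If Carol = Knave, count = 1 = 1 → claim would be true, contradicts lie.
  If Carol = Knight, count = 2 ≠ 1 → lie confirmed ✓

Carol is a Knight.

Knight


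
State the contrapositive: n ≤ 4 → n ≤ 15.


Original: If n ≤ 4, then n ≤ 15
Contrapositive: If ¬Q, then ¬P
Negate Q: not (n ≤ 15)
Negate P: not (n ≤ 4)

If not (n ≤ 15), then not (n ≤ 4).


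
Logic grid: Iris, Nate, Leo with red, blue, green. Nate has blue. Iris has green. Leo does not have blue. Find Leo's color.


From clues:
  Iris → green
  Nate → blue
By elimination, Leo gets the remaining.

red


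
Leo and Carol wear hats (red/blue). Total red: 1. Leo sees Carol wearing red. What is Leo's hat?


Total red = 1, Carol = red
Red accounted for: 1
Remaining for Leo: 0
Leo's hat is blue.

blue


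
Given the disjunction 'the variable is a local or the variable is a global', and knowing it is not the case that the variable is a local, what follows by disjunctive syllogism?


Disjunctive syllogism: P ∨ Q, ¬P ⊢ Q
Disjunction: the variable is a local ∨ the variable is a global
We know it is not the case that the variable is a local.
By disjunctive syllogism, the other disjunct must be true.

The variable is a global


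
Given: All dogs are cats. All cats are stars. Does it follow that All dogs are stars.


Premise 1: All dogs are cats.
Premise 2: All cats are stars.
Conclusion: All dogs are stars.
Barbara syllogism (AAA-1): All A are B, All B are C → All A are C.
Middle term (cats) distributed in premise 2.

Valid


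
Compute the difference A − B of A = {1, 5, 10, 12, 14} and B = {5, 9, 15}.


A = {1, 5, 10, 12, 14}
B = {5, 9, 15}
Operation: difference A − B
In A but not B: 1, 10, 12, 14

{1, 10, 12, 14}


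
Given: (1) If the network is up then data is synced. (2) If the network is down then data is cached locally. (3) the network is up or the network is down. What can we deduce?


Constructive dilemma: (P → Q) ∧ (R → S), P ∨ R ⊢ Q ∨ S
Premise 1: the network is up → data is synced
Premise 2: the network is down → data is cached locally
Premise 3: the network is up ∨ the network is down
Case 1: Assuming the network is up, then by Premise 1, data is synced.
Case 2: Assuming the network is down, then by Premise 2, data is cached locally.
Since one of the network is up or the network is down must hold, we get data is synced or data is cached locally.

Data is synced or data is cached locally.


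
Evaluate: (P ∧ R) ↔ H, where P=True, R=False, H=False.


P = True, R = False, H = False
Expression: (P ∧ R) ↔ H
Step 1: P ∧ R = True AND False = False
Step 2: (False) ↔ H = (False iff False) = True

True


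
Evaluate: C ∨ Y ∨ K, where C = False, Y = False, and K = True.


C = False, Y = False, K = True
Step 1: C ∨ Y = False OR False = False
Step 2: False ∨ K = False OR True = True
OR is true when at least one operand is true.

True


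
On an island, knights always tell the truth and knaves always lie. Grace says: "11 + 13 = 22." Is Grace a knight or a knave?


Statement: "11 + 13 = 22."
Actual: 11 + 13 = 24
Claimed: 22
Statement is FALSE → Grace lies → Knave

Knave


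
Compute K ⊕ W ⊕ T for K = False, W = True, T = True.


K = False, W = True, T = True
Step 1: K ⊕ W = False XOR True = True
Step 2: True ⊕ T = True XOR True = False
XOR is true when an odd number of operands are true.

False


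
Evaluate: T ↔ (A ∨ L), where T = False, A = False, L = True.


T = False, A = False, L = True
Step 1: A ∨ L = False OR True = True
Step 2: T ↔ (True): true when both sides have same truth value.
Result: False ↔ True = False

False


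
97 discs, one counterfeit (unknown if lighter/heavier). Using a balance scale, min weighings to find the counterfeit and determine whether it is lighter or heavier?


Let n = 97. 194 possibilities (n discs × lighter/heavier); each weighing has 3 outcomes.
Bound for k weighings: say the first weighing puts j discs on each pan. If it tips, the 2j weighed discs remain suspects (each with a known direction) and k-1 weighings give 3^(k-1) outcomes; 3^(k-1) is odd, so 2j ≤ 3^(k-1) - 1. If it balances, the n - 2j unweighed discs remain with direction unknown: 2(n - 2j) ≤ 3^(k-1) - 1 by the same parity argument. Adding, n ≤ (3^(k-1) - 1) + (3^(k-1) - 1)/2 = (3^k - 3)/2, and the classical three-group strategy achieves this (3 discs in 2 weighings, 12 in 3, 39 in 4, 120 in 5).
So we need the smallest k with (3^k - 3)/2 ≥ 97.
k = 4: (3^4 - 3)/2 = 39 < 97 ✗
k = 5: (3^5 - 3)/2 = 120 ≥ 97 ✓

5


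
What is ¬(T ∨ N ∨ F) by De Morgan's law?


De Morgan's law: ¬(P ∨ Q ∨ R) ≡ ¬P ∧ ¬Q ∧ ¬R
¬(T ∨ N ∨ F) = ¬T ∧ ¬N ∧ ¬F

¬T ∧ ¬N ∧ ¬F


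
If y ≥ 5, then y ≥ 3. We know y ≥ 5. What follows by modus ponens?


Modus ponens: P → Q, P ⊢ Q
P: y ≥ 5
Q: y ≥ 3
We have P → Q and P is true.
By modus ponens, Q must be true.

y ≥ 3


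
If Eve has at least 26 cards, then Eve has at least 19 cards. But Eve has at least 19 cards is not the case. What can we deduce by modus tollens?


Modus tollens: P → Q, ¬Q ⊢ ¬P
P: Eve has at least 26 cards
Q: Eve has at least 19 cards
We have P → Q and Q is false.
By modus tollens, P must be false.

It is not the case that Eve has at least 26 cards


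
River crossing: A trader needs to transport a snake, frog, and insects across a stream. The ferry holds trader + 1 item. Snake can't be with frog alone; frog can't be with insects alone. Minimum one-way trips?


1. trader+frog → 2. trader ← 3. trader+snake → 4. trader+frog ← 5. trader+insects → 6. trader ← 7. trader+frog →
Minimum trips = 7

7


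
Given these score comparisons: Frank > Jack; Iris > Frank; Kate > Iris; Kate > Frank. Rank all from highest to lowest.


Constraints: Frank > Jack; Iris > Frank; Kate > Iris; Kate > Frank
Method: at each step, the next-highest is the one remaining person who never appears on the smaller side of a constraint between remaining people.
  Step 1: remaining {Kate, Jack, Frank, Iris}; on the smaller side: {Jack, Frank, Iris} → Kate is next (Kate > Iris; Kate > Frank).
  Step 2: remaining {Jack, Frank, Iris}; on the smaller side: {Jack, Frank} → Iris is next (Iris > Frank).
  Step 3: remaining {Jack, Frank}; on the smaller side: {Jack} → Frank is next (Frank > Jack).
  Step 4: only Jack remains → lowest.
Final ranking (highest to lowest):

Kate > Iris > Frank > Jack


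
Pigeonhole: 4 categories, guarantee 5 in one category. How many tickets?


Pigeonhole: to guarantee k in one of n categories, need (k-1)×n + 1.
k = 5, n = 4
Minimum = (5-1) × 4 + 1 = 4 × 4 + 1

17


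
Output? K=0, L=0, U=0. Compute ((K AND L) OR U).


K AND L = 0&0 = 0
0 OR 0 = 0

0


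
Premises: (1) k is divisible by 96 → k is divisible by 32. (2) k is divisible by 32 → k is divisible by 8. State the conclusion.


Hypothetical syllogism: P → Q, Q → R ⊢ P → R
Premise 1: k is divisible by 96 → k is divisible by 32
Premise 2: k is divisible by 32 → k is divisible by 8
Chain the implications: the middle term (k is divisible by 32) links the two.
Conclusion: If k is divisible by 96, then k is divisible by 8.

If k is divisible by 96, then k is divisible by 8.


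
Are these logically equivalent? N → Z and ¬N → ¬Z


Expression 1: N → Z
Expression 2: ¬N → ¬Z
Truth table (N Z | Expr1 Expr2):
  T T |   T     T
  T F |   F     T   ← differ
  F T |   T     F   ← differ
  F F |   T     T
Counterexample: N=T, Z=F gives Expr1 = F but Expr2 = T, so the expressions are NOT logically equivalent.

No


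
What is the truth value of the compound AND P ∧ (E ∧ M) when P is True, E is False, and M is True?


P = True, E = False, M = True
Step 1: E ∧ M = False AND True = False
Step 2: P ∧ False = True AND False = False
AND is true only when ALL operands are true.

False


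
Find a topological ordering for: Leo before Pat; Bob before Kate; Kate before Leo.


Constraints: Leo before Pat; Bob before Kate; Kate before Leo
Method: repeatedly schedule the remaining task that has no remaining task required before it.
  Step 1: remaining {Pat, Kate, Leo, Bob}; every task except Bob still has a predecessor pending → schedule Bob.
  Step 2: remaining {Pat, Kate, Leo}; every task except Kate still has a predecessor pending → schedule Kate.
  Step 3: remaining {Pat, Leo}; every task except Leo still has a predecessor pending → schedule Leo.
  Step 4: only Pat remains → schedule Pat.
Resulting order:

Bob → Kate → Leo → Pat


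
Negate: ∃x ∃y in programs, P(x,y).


Original: ∃x ∃y P(x,y)
Rule: ¬∀→∃, ¬∃→∀, negate predicate.
Negation: ∀x ∀y ¬P(x,y)

∀x ∀y ¬P(x,y)


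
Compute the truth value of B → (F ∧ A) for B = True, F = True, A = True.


B = True, F = True, A = True
Step 1: F ∧ A = True AND True = True
Step 2: B → (True): false only when B=True and consequent=False.
Result: True

True


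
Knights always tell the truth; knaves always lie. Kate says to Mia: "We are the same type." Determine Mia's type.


Kate says: "We are the same type."
Case 1: Kate is a Knight (truth-teller)
  Statement is true → they ARE the same → Mia is also a Knight
Case 2: Kate is a Knave (liar)
  Statement is false → they are NOT the same → Mia is a Knight
In both cases, Mia is a Knight.

Knight


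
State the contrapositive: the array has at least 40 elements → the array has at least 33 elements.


Original: If the array has at least 40 elements, then the array has at least 33 elements
Contrapositive: If ¬Q, then ¬P
Negate Q: not (the array has at least 33 elements)
Negate P: not (the array has at least 40 elements)

If not (the array has at least 33 elements), then not (the array has at least 40 elements).


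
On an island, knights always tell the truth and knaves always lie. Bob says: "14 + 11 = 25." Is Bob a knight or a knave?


Statement: "14 + 11 = 25."
Actual: 14 + 11 = 25
Claimed: 25
Statement is TRUE → Bob tells the truth → Knight

Knight


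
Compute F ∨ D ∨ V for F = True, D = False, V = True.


F = True, D = False, V = True
Step 1: F ∨ D = True OR False = True
Step 2: True ∨ V = True OR True = True
OR is true when at least one operand is true.

True


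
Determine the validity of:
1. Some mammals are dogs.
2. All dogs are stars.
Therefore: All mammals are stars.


Premise 1: Some mammals are dogs.
Premise 2: All dogs are stars.
Conclusion: All mammals are stars.
Fallacy: illicit minor. The minor term (mammals) is distributed in the conclusion ('All mammals ...') but undistributed in its premise ('Some mammals are dogs' doesn't cover all mammals).
Only 'Some mammals are stars' follows, not 'All'.

Invalid


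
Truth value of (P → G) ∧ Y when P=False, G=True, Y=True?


P = False, G = True, Y = True
Expression: (P → G) ∧ Y
Step 1: P → G = False → True (false only if P=True, G=False) = True
Step 2: (True) ∧ Y = True AND True = True

True


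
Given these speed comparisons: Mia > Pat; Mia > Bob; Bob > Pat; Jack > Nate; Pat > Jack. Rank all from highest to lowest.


Constraints: Mia > Pat; Mia > Bob; Bob > Pat; Jack > Nate; Pat > Jack
Method: at each step, the next-highest is the one remaining person who never appears on the smaller side of a constraint between remaining people.
  Step 1: remaining {Mia, Nate, Jack, Bob, Pat}; on the smaller side: {Nate, Jack, Bob, Pat} → Mia is next (Mia > Pat; Mia > Bob).
  Step 2: remaining {Nate, Jack, Bob, Pat}; on the smaller side: {Nate, Jack, Pat} → Bob is next (Bob > Pat).
  Step 3: remaining {Nate, Jack, Pat}; on the smaller side: {Nate, Jack} → Pat is next (Pat > Jack).
  Step 4: remaining {Nate, Jack}; on the smaller side: {Nate} → Jack is next (Jack > Nate).
  Step 5: only Nate remains → lowest.
Final ranking (highest to lowest):

Mia > Bob > Pat > Jack > Nate


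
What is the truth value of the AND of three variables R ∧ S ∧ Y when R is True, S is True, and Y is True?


R = True, S = True, Y = True
Step 1: R ∧ S = True AND True = True
Step 2: (True) ∧ Y = (True) AND True = True
AND is true only when ALL operands are true.

True


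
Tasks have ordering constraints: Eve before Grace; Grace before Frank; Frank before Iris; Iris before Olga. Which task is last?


Constraints: Eve before Grace; Grace before Frank; Frank before Iris; Iris before Olga
The last task can have nothing scheduled after it, so it must never appear on the left of a 'before'.
Tasks appearing before some other task: Eve, Grace, Frank, Iris.
The only task not in that list is Olga → it is last.

Olga


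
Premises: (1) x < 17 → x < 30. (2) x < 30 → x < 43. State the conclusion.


Hypothetical syllogism: P → Q, Q → R ⊢ P → R
Premise 1: x < 17 → x < 30
Premise 2: x < 30 → x < 43
Chain the implications: the middle term (x < 30) links the two.
Conclusion: If x < 17, then x < 43.

If x < 17, then x < 43.


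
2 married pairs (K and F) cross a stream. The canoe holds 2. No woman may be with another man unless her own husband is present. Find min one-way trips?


Label couples K and F.
1. WK+WF → (far: WK,WF; near: HK,HF)
2. WK ←   (far: WF; near: HK,HF,WK)
3. HK+HF → (far: HK,HF,WF; near: WK)
4. HK ←   (far: HF,WF; near: HK,WK)  — HK returns, since WK is alone on near bank
5. HK+WK → (far: all four; near: empty)
Every state respects the constraint.
Minimum trips = 5

5


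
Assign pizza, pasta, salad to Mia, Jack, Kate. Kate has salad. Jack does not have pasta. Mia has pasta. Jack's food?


From clues:
  Kate → salad
  Mia → pasta
By elimination, Jack gets the remaining.

pizza


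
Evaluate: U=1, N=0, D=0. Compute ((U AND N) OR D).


U AND N = 1&0 = 0
0 OR 0 = 0

0


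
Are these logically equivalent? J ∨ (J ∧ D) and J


Expression 1: J ∨ (J ∧ D)
Expression 2: J
Truth table (J D | Expr1 Expr2):
  T T |   T     T
  T F |   T     T
  F T |   F     F
  F F |   F     F
All 4 rows agree, so the expressions are logically equivalent.

Yes


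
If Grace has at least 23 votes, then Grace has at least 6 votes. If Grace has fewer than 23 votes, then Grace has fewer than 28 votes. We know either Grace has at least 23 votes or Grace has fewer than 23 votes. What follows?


Constructive dilemma: (P → Q) ∧ (R → S), P ∨ R ⊢ Q ∨ S
Premise 1: Grace has at least 23 votes → Grace has at least 6 votes
Premise 2: Grace has fewer than 23 votes → Grace has fewer than 28 votes
Premise 3: Grace has at least 23 votes ∨ Grace has fewer than 23 votes
Case 1: Assuming Grace has at least 23 votes, then by Premise 1, Grace has at least 6 votes.
Case 2: Assuming Grace has fewer than 23 votes, then by Premise 2, Grace has fewer than 28 votes.
Since one of Grace has at least 23 votes or Grace has fewer than 23 votes must hold, we get Grace has at least 6 votes or Grace has fewer than 28 votes.

Grace has at least 6 votes or Grace has fewer than 28 votes.


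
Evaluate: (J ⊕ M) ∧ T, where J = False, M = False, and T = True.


J = False, M = False, T = True
Step 1: J ⊕ M = False XOR False = False
Step 2: False ∧ T = False AND True = False
XOR true when exactly one of J,M is true; then AND with T.

False


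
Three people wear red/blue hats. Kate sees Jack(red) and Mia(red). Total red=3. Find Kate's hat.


Total red = 3, seen red = 2
Own red = 3 - 2 = 1
Kate's hat is red.

red


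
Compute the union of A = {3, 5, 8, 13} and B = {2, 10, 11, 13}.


A = {3, 5, 8, 13}
B = {2, 10, 11, 13}
Operation: union
All elements combined: 2, 3, 5, 8, 10, 11, 13

{2, 3, 5, 8, 10, 11, 13}


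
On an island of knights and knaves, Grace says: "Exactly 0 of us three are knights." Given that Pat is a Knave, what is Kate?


Grace claims exactly 0 knights among Grace, Pat, Kate.
Given: Pat is a Knave.

Case 1: Grace is a Knight (tells truth)
  Then exactly 0 of the three are knights.
  Counting Grace, Pat: 1 knight(s) so far. Need -1 more → impossible.
Case 2: Grace is a Knave (lies)
  Then the count is NOT 0.
  If Kate = Knave, count = 0 = 0 → claim would be true, contradicts lie.
  If Kate = Knight, count = 1 ≠ 0 → lie confirmed ✓

Kate is a Knight.

Knight


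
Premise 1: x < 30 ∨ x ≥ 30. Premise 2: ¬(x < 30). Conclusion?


Disjunctive syllogism: P ∨ Q, ¬P ⊢ Q
Disjunction: x < 30 ∨ x ≥ 30
We know it is not the case that x < 30.
By disjunctive syllogism, the other disjunct must be true.

x ≥ 30


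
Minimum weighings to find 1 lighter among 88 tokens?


Each weighing has 3 outcomes (left heavy / balance / right heavy), so k weighings distinguish at most 3^k cases; splitting into three near-equal groups achieves this.
Need 3^k ≥ 88: 3^4 = 81 < 88 ≤ 3^5 = 243
k = ⌈log₃(88)⌉ = 5

5


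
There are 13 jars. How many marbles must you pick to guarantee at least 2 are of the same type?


Pigeonhole: to guarantee k in one of n categories, need (k-1)×n + 1.
k = 2, n = 13
Minimum = (2-1) × 13 + 1 = 1 × 13 + 1

14


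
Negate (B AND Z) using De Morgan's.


De Morgan's law: ¬(P ∧ Q) ≡ ¬P ∨ ¬Q
¬(B ∧ Z) = ¬B ∨ ¬Z

¬B ∨ ¬Z


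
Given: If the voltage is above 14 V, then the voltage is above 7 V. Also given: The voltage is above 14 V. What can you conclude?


Modus ponens: P → Q, P ⊢ Q
P: the voltage is above 14 V
Q: the voltage is above 7 V
We have P → Q and P is true.
By modus ponens, Q must be true.

The voltage is above 7 V


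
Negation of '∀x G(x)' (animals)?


Original: ∀x G(x)
Rule: ¬∀→∃, ¬∃→∀, negate predicate.
Negation: ∃x ¬G(x)

∃x ¬G(x)


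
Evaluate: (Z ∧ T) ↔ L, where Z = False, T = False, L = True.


Z = False, T = False, L = True
Step 1: Z ∧ T = False AND False = False
Step 2: (False) ↔ L: true when both sides have same truth value.
Result: False ↔ True = False

False


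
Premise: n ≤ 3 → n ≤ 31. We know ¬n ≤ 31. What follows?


Modus tollens: P → Q, ¬Q ⊢ ¬P
P: n ≤ 3
Q: n ≤ 31
We have P → Q and Q is false.
By modus tollens, P must be false.

It is not the case that n ≤ 3


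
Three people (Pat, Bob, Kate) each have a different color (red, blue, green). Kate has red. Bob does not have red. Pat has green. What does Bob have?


From clues:
  Kate → red
  Pat → green
By elimination, Bob gets the remaining.

blue


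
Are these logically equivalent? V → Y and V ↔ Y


Expression 1: V → Y
Expression 2: V ↔ Y
Truth table (V Y | Expr1 Expr2):
  T T |   T     T
  T F |   F     F
  F T |   T     F   ← differ
  F F |   T     T
Counterexample: V=F, Y=T gives Expr1 = T but Expr2 = F, so the expressions are NOT logically equivalent.

No


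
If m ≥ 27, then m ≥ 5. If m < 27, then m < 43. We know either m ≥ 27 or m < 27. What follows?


Constructive dilemma: (P → Q) ∧ (R → S), P ∨ R ⊢ Q ∨ S
Premise 1: m ≥ 27 → m ≥ 5
Premise 2: m < 27 → m < 43
Premise 3: m ≥ 27 ∨ m < 27
Case 1: Assuming m ≥ 27, then by Premise 1, m ≥ 5.
Case 2: Assuming m < 27, then by Premise 2, m < 43.
Since one of m ≥ 27 or m < 27 must hold, we get m ≥ 5 or m < 43.

m ≥ 5 or m < 43.


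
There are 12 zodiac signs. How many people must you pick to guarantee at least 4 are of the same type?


Pigeonhole: to guarantee k in one of n categories, need (k-1)×n + 1.
k = 4, n = 12
Minimum = (4-1) × 12 + 1 = 3 × 12 + 1

37


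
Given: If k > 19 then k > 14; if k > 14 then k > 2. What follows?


Hypothetical syllogism: P → Q, Q → R ⊢ P → R
Premise 1: k > 19 → k > 14
Premise 2: k > 14 → k > 2
Chain the implications: the middle term (k > 14) links the two.
Conclusion: If k > 19, then k > 2.

If k > 19, then k > 2.


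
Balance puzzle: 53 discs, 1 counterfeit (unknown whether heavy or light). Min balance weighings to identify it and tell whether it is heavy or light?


Let n = 53. 106 possibilities (n discs × lighter/heavier); each weighing has 3 outcomes.
Bound for k weighings: say the first weighing puts j discs on each pan. If it tips, the 2j weighed discs remain suspects (each with a known direction) and k-1 weighings give 3^(k-1) outcomes; 3^(k-1) is odd, so 2j ≤ 3^(k-1) - 1. If it balances, the n - 2j unweighed discs remain with direction unknown: 2(n - 2j) ≤ 3^(k-1) - 1 by the same parity argument. Adding, n ≤ (3^(k-1) - 1) + (3^(k-1) - 1)/2 = (3^k - 3)/2, and the classical three-group strategy achieves this (3 discs in 2 weighings, 12 in 3, 39 in 4, 120 in 5).
So we need the smallest k with (3^k - 3)/2 ≥ 53.
k = 4: (3^4 - 3)/2 = 39 < 53 ✗
k = 5: (3^5 - 3)/2 = 120 ≥ 53 ✓

5


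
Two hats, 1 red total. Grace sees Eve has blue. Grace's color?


Total red = 1, Eve = blue
Red accounted for: 0
Remaining for Grace: 1
Grace's hat is red.

red


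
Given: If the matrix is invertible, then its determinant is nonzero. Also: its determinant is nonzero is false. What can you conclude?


Modus tollens: P → Q, ¬Q ⊢ ¬P
P: the matrix is invertible
Q: its determinant is nonzero
We have P → Q and Q is false.
By modus tollens, P must be false.

It is not the case that the matrix is invertible


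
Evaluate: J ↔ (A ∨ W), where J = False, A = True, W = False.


J = False, A = True, W = False
Step 1: A ∨ W = True OR False = True
Step 2: J ↔ (True): true when both sides have same truth value.
Result: False ↔ True = False

False


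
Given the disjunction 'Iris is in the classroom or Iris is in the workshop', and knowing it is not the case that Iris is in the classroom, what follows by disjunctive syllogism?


Disjunctive syllogism: P ∨ Q, ¬P ⊢ Q
Disjunction: Iris is in the classroom ∨ Iris is in the workshop
We know it is not the case that Iris is in the classroom.
By disjunctive syllogism, the other disjunct must be true.

Iris is in the workshop


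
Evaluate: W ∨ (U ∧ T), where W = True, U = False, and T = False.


W = True, U = False, T = False
Step 1: U ∧ T = False AND False = False
Step 2: W ∨ False = True OR False = True
AND evaluated first (higher precedence); then OR applied.

True


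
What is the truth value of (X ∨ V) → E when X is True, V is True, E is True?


X = True, V = True, E = True
Step 1: X ∨ V = True OR True = True
Step 2: (True) → E: false only when antecedent=True and E=False.
Result: True

True


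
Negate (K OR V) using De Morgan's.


De Morgan's law: ¬(P ∨ Q) ≡ ¬P ∧ ¬Q
¬(K ∨ V) = ¬K ∧ ¬V

¬K ∧ ¬V


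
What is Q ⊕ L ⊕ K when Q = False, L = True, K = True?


Q = False, L = True, K = True
Step 1: Q ⊕ L = False XOR True = True
Step 2: True ⊕ K = True XOR True = False
XOR is true when an odd number of operands are true.

False


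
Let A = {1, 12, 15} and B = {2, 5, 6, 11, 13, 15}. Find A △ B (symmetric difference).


A = {1, 12, 15}
B = {2, 5, 6, 11, 13, 15}
Operation: symmetric difference
In A only: [1, 12], in B only: [2, 5, 6, 11, 13]

{1, 2, 5, 6, 11, 12, 13}


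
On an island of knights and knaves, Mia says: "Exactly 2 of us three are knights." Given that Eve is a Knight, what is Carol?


Mia claims exactly 2 knights among Mia, Eve, Carol.
Given: Eve is a Knight.

Case 1: Mia is a Knight (tells truth)
  Then exactly 2 of the three are knights.
  Counting Mia, Eve: 2 knight(s) so far. Need 0 more → Carol = Knave.
Case 2: Mia is a Knave (lies)
  Then the count is NOT 2.
  If Carol = Knight, count = 2 = 2 → claim would be true, contradicts lie.
  If Carol = Knave, count = 1 ≠ 2 → lie confirmed ✓

Carol is a Knave.

Knave


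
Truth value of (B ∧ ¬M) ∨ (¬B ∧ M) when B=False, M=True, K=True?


B = False, M = True, K = True
Expression: (B ∧ ¬M) ∨ (¬B ∧ M)
Step 1: ¬M = NOT True = False
Step 2: B ∧ ¬M = False AND False = False
Step 3: ¬B = NOT False = True
Step 4: ¬B ∧ M = True AND True = True
Step 5: (False) ∨ (True) = False OR True = True

True


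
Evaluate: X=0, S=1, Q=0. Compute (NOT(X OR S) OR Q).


X OR S = 1
NOT(1) = 0
0 OR 0 = 0

0


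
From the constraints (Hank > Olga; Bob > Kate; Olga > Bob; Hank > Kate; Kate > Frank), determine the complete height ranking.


Constraints: Hank > Olga; Bob > Kate; Olga > Bob; Hank > Kate; Kate > Frank
Method: at each step, the next-highest is the one remaining person who never appears on the smaller side of a constraint between remaining people.
  Step 1: remaining {Olga, Hank, Frank, Bob, Kate}; on the smaller side: {Olga, Frank, Bob, Kate} → Hank is next (Hank > Olga; Hank > Kate).
  Step 2: remaining {Olga, Frank, Bob, Kate}; on the smaller side: {Frank, Bob, Kate} → Olga is next (Olga > Bob).
  Step 3: remaining {Frank, Bob, Kate}; on the smaller side: {Frank, Kate} → Bob is next (Bob > Kate).
  Step 4: remaining {Frank, Kate}; on the smaller side: {Frank} → Kate is next (Kate > Frank).
  Step 5: only Frank remains → lowest.
Final ranking (highest to lowest):

Hank > Olga > Bob > Kate > Frank


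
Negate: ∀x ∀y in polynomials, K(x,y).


Original: ∀x ∀y K(x,y)
Rule: ¬∀→∃, ¬∃→∀, negate predicate.
Negation: ∃x ∃y ¬K(x,y)

∃x ∃y ¬K(x,y)


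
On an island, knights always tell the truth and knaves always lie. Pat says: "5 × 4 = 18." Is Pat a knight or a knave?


Statement: "5 × 4 = 18."
Actual: 5 × 4 = 20
Claimed: 18
Statement is FALSE → Pat lies → Knave

Knave


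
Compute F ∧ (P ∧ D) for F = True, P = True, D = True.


F = True, P = True, D = True
Step 1: P ∧ D = True AND True = True
Step 2: F ∧ True = True AND True = True
AND is true only when ALL operands are true.

True


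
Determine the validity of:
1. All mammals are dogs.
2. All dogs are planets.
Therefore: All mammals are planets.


Premise 1: All mammals are dogs.
Premise 2: All dogs are planets.
Conclusion: All mammals are planets.
Barbara syllogism (AAA-1): All A are B, All B are C → All A are C.
Middle term (dogs) distributed in premise 2.

Valid


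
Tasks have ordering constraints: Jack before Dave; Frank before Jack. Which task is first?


Constraints: Jack before Dave; Frank before Jack
The first task can have nothing scheduled before it, so it must never appear on the right of a 'before'.
Tasks appearing after some 'before': Dave, Jack.
The only task not in that list is Frank → it is first.

Frank


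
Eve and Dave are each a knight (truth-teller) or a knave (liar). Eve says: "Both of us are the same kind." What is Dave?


Eve says: "Both of us are the same kind."
Case 1: Eve is a Knight (truth-teller)
  Statement is true → they ARE the same → Dave is also a Knight
Case 2: Eve is a Knave (liar)
  Statement is false → they are NOT the same → Dave is a Knight
In both cases, Dave is a Knight.

Knight


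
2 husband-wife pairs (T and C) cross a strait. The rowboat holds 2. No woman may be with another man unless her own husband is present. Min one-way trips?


Label couples T and C.
1. WT+WC → (far: WT,WC; near: HT,HC)
2. WT ←   (far: WC; near: HT,HC,WT)
3. HT+HC → (far: HT,HC,WC; near: WT)
4. HT ←   (far: HC,WC; near: HT,WT)  — HT returns, since WT is alone on near bank
5. HT+WT → (far: all four; near: empty)
Every state respects the constraint.
Minimum trips = 5

5


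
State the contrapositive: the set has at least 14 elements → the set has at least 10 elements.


Original: If the set has at least 14 elements, then the set has at least 10 elements
Contrapositive: If ¬Q, then ¬P
Negate Q: not (the set has at least 10 elements)
Negate P: not (the set has at least 14 elements)

If not (the set has at least 10 elements), then not (the set has at least 14 elements).


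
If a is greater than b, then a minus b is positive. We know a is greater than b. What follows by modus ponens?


Modus ponens: P → Q, P ⊢ Q
P: a is greater than b
Q: a minus b is positive
We have P → Q and P is true.
By modus ponens, Q must be true.

a minus b is positive
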